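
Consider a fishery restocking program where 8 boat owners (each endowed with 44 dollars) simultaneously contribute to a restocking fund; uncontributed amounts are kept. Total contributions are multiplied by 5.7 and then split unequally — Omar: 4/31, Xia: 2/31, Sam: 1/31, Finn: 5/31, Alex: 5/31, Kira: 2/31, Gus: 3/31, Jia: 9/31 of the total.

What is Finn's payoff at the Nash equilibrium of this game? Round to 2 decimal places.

84.45 dollars

A player with share s gets back 5.7·s per unit contributed, so full contribution is dominant for anyone with s > 1/5.7 = 0.1754 and zero contribution is dominant for anyone below.
The only share above 0.1754 is Jia's 9/31, contributing 44; the remaining 7 contribute 0. Total contributed: 44.
Finn keeps 44 and receives 5.7 × 44 × 5/31 = 40.45 from the restocking fund, for a payoff of 84.45.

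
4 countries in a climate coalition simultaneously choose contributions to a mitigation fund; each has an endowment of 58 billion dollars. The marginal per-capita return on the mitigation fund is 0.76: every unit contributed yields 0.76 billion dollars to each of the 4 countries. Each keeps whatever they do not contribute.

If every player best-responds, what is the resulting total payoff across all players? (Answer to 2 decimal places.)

The private return per contributed unit is 0.76 < 1, so contributing 0 is dominant for every player. At the Nash equilibrium everyone keeps their 58, and the group total is 4 × 58 = 232.

232.00 billion dollars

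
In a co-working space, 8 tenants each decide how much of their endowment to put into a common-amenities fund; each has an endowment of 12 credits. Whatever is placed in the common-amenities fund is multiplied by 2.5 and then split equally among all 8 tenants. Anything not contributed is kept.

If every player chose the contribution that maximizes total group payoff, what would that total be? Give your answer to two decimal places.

240.00 credits

Each contributed unit returns 2.500 to the group as a whole (0.3125 to each of 8 players), which exceeds 1, so the social optimum is full contribution: group total = 2.500 × 96 = 240.00.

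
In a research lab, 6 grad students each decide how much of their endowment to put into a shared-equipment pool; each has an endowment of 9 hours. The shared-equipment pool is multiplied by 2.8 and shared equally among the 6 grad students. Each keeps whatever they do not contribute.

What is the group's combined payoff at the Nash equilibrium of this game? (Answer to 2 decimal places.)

Each contributed unit returns 2.8/6 = 0.4667 to its contributor — below 1 — so contributing 0 is dominant for every player. At the Nash equilibrium everyone keeps their 9, and the group total is 6 × 9 = 54.

54.00 hours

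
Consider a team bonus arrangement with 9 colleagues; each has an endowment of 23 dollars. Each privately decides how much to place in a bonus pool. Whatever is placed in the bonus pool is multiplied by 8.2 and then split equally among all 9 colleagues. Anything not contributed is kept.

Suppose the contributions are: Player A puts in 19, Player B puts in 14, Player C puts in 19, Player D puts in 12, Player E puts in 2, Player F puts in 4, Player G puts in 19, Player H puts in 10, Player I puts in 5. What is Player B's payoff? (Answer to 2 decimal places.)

103.76 dollars

Total contributed: 19 + 14 + 19 + 12 + 2 + 4 + 19 + 10 + 5 = 104.
Each receives 8.2 × 104 / 9 = 94.76 from the bonus pool.
Player B keeps 23 − 14 = 9, so Player B's payoff is 9 + 94.76 = 103.76.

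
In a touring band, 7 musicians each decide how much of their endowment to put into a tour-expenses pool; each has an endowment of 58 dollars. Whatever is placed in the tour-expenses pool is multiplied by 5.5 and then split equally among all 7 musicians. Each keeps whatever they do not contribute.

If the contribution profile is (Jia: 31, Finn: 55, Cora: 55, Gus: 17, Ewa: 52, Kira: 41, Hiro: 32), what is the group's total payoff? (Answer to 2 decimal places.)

Total contributed: 31 + 55 + 55 + 17 + 52 + 41 + 32 = 283; total kept: 7 × 58 − 283 = 123.
The tour-expenses pool pays out 5.5 × 283 = 1556.50 in aggregate.
Group total = 123 + 1556.50 = 1679.50.

1679.50 dollars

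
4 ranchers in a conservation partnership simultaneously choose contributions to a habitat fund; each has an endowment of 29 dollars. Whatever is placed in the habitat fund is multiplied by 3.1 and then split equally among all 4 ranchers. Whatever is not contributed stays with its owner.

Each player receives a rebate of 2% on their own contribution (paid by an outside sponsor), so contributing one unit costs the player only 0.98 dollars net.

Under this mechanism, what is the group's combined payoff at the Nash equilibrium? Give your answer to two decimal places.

116.00 dollars

Even with the mechanism, each unit contributed returns only (3.1/4) / 0.98 = 0.7908 per unit of net cost, so contributing nothing is still dominant.
At the Nash equilibrium no one contributes; group total payoff = 4 × 29 = 116.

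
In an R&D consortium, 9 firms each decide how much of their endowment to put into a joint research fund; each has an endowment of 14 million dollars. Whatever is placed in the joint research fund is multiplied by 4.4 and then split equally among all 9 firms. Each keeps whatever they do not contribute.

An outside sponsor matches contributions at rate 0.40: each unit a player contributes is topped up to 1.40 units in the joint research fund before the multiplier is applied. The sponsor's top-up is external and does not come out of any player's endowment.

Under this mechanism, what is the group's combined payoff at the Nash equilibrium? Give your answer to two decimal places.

126.00 million dollars

Even with the mechanism, each unit contributed returns only 4.4 × 1.40 / 9 = 0.6844 per unit of net cost, so contributing nothing is still dominant.
Everyone keeps their endowment and the group total is 9 × 14 = 126.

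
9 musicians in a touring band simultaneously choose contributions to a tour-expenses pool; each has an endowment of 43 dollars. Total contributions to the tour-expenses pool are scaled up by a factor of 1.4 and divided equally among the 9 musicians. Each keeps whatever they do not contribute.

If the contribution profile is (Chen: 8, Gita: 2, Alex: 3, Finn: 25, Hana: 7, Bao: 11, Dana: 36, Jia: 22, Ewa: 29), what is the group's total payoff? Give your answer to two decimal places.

444.20 dollars

Total contributed: 8 + 2 + 3 + 25 + 7 + 11 + 36 + 22 + 29 = 143; total kept: 9 × 43 − 143 = 244.
The tour-expenses pool pays out 1.4 × 143 = 200.20 in aggregate.
Group total = 244 + 200.20 = 444.20.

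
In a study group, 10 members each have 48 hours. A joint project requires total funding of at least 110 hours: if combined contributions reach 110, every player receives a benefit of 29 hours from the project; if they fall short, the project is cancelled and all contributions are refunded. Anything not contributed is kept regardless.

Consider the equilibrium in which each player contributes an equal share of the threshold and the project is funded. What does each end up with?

66 hours

Equal share of the threshold: 110/10 = 11.
At this profile no one gains by cutting their contribution: any cut drops the total below 110, the project is cancelled, contributions are refunded, and the deviator ends with 48, which is less than 48 − 11 + 29 = 66. Contributing more than 11 just wastes the excess. So contributing exactly 11 is a best response.
Each player's payoff: 48 − 11 + 29 = 66.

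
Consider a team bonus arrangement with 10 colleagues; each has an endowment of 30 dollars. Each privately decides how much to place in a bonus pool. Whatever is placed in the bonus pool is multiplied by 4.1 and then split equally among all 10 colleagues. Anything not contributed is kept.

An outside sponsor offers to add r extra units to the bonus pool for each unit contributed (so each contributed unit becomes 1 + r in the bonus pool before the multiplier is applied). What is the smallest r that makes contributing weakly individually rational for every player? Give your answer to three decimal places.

With matching at rate r, one contributed unit becomes (1 + r) in the bonus pool and returns 4.1 × (1 + r) / 10 to the contributor.
Setting this equal to 1: 1 + r = 10/4.1 = 2.4390.
So the minimum matching rate is r = 2.4390 − 1 = 1.439.

1.439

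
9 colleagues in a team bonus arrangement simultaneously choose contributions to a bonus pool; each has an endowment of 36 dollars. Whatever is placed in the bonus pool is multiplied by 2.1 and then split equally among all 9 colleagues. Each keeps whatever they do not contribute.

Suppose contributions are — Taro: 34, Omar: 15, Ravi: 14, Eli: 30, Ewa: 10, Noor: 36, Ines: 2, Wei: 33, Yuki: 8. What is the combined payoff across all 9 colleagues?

Total contributed: 34 + 15 + 14 + 30 + 10 + 36 + 2 + 33 + 8 = 182; total kept: 9 × 36 − 182 = 142.
The bonus pool pays out 2.1 × 182 = 382.20 in aggregate.
Group total = 142 + 382.20 = 524.20.

524.20 dollars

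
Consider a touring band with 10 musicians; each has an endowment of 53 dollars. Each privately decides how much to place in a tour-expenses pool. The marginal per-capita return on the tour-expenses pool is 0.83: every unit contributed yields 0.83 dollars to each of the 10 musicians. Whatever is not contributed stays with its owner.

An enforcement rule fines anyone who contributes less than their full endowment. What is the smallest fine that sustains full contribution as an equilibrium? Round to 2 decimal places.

Given the others contribute fully, the best deviation is to contribute 0 (any partial contribution still incurs the fine and gives up units whose private return 0.83 is below 1).
Deviating from 53 to 0 saves 53 dollars but forfeits the deviator's share of the drop in the tour-expenses pool: 0.83 × 53 = 43.99.
So the deviation gain is 53 − 43.99 = 9.01, and the fine must be at least 9.01 dollars to wipe it out.

9.01 dollars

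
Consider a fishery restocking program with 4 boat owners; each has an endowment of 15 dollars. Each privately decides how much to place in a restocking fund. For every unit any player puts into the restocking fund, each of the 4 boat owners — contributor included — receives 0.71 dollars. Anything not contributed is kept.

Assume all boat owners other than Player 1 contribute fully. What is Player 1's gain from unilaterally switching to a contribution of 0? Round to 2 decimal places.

4.35 dollars

Switching from a contribution of 15 to 0 lets Player 1 keep an extra 15 dollars, but lowers the restocking fund by 15, which costs Player 1 their own share of that drop: 0.71 × 15 = 10.65.
Net gain = 15 − 10.65 = 4.35. The private return per contributed unit (0.71) is below 1, so free-riding is indeed the best response regardless of what the others do.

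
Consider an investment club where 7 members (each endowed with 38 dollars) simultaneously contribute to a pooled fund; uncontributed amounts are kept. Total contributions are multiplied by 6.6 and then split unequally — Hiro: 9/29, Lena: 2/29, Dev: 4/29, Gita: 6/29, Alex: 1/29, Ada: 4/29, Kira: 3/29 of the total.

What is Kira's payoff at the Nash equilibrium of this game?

For player j, contributing a unit is worthwhile iff 6.6 × (j's share) ≥ 1, i.e. iff j's share is at least 0.1515.
The shares above 0.1515 belong to Hiro and Gita, contributing 38 each; the remaining 5 contribute 0. Total contributed: 76.
Kira keeps 38 and receives 6.6 × 76 × 3/29 = 51.89 from the pooled fund, for a payoff of 89.89.

89.89 dollars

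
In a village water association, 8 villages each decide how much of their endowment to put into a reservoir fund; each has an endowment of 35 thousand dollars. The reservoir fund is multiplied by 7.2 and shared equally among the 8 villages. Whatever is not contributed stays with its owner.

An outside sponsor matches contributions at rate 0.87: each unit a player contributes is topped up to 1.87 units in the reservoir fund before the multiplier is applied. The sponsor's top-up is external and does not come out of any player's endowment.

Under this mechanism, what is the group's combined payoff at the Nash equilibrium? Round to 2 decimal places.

The effective private return per unit is now 7.2 × 1.87 / 8 = 1.6830 > 1, so every player's dominant strategy flips to full contribution.
So the Nash equilibrium is full contribution by all 8; the group earns 7.2 × 1.87 × 280 = 3769.92.

3769.92 thousand dollars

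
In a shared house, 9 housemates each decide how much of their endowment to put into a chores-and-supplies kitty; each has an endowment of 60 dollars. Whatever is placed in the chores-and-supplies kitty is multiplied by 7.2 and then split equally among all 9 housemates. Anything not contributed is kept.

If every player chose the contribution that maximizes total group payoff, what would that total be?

Each contributed unit returns 7.200 to the group as a whole (0.8000 to each of 9 players), which exceeds 1, so the social optimum is full contribution: group total = 7.200 × 540 = 3888.00.

3888.00 dollars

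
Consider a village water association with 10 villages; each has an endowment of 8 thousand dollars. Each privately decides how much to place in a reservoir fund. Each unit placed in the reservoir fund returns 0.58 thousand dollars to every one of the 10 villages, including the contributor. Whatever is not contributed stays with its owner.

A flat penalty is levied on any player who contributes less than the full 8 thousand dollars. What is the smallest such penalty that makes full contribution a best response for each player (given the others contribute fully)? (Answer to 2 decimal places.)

3.36 thousand dollars

Given the others contribute fully, the best deviation is to contribute 0 (any partial contribution still incurs the fine and gives up units whose private return 0.58 is below 1).
Deviating from 8 to 0 saves 8 thousand dollars but forfeits the deviator's share of the drop in the reservoir fund: 0.58 × 8 = 4.64.
So the deviation gain is 8 − 4.64 = 3.36, and the fine must be at least 3.36 thousand dollars to wipe it out.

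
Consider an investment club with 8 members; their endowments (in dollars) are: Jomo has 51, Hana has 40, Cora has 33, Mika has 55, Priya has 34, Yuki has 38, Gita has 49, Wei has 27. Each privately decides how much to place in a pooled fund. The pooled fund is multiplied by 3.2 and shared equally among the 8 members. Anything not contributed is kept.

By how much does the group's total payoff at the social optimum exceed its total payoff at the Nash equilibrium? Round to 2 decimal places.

The private return per contributed unit is 3.2/8 = 0.4000 < 1 for every player regardless of endowment, so the Nash equilibrium is zero contribution and the group total is Σ E_j = 51 + 40 + 33 + 55 + 34 + 38 + 49 + 27 = 327.
Each contributed unit returns 3.200 to the group, so the social optimum is full contribution by everyone: group total = 3.200 × 327 = 1046.40.
Efficiency loss = (3.200 − 1) × 327 = 719.40.

719.40 dollars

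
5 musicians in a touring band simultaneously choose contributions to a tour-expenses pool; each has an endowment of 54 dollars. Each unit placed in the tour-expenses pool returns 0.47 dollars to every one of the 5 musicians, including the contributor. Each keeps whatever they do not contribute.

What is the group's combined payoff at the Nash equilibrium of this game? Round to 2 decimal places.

The private return per contributed unit is 0.47 < 1, so contributing 0 is dominant for every player. At the Nash equilibrium everyone keeps their 54, and the group total is 5 × 54 = 270.

270.00 dollars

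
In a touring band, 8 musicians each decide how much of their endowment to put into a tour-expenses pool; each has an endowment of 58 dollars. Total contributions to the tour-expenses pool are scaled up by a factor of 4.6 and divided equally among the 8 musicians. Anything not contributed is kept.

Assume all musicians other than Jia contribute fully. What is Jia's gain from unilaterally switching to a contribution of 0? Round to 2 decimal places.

Switching from a contribution of 58 to 0 lets Jia keep an extra 58 dollars, but lowers the tour-expenses pool by 58, which costs Jia their own share of that drop: 4.6/8 × 58 = 33.35.
Net gain = 58 − 33.35 = 24.65. The private return per contributed unit (0.5750) is below 1, so free-riding is indeed the best response regardless of what the others do.

24.65 dollars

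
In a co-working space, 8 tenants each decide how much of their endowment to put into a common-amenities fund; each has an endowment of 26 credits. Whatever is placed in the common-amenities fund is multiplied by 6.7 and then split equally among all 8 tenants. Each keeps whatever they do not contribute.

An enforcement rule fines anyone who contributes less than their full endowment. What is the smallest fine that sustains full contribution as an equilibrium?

4.23 credits

Given the others contribute fully, the best deviation is to contribute 0 (any partial contribution still incurs the fine and gives up units whose private return 0.8375 is below 1).
Deviating from 26 to 0 saves 26 credits but forfeits the deviator's share of the drop in the common-amenities fund: 6.7/8 × 26 = 21.77.
So the deviation gain is 26 − 21.77 = 4.23, and the fine must be at least 4.23 credits to wipe it out.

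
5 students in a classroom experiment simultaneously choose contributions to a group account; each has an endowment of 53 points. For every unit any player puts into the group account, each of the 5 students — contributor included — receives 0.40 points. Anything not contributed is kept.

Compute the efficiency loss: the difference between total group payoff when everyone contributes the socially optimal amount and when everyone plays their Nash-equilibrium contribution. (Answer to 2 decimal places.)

265.00 points

The private return per contributed unit is 0.40 < 1, so contributing 0 is dominant for every player. At the Nash equilibrium everyone keeps their 53, and the group total is 5 × 53 = 265.
Each contributed unit returns 2.000 to the group as a whole (0.40 to each of 5 players), which exceeds 1, so the social optimum is full contribution: group total = 2.000 × 265 = 530.00.
Efficiency loss = 530.00 − 265 = 265.00.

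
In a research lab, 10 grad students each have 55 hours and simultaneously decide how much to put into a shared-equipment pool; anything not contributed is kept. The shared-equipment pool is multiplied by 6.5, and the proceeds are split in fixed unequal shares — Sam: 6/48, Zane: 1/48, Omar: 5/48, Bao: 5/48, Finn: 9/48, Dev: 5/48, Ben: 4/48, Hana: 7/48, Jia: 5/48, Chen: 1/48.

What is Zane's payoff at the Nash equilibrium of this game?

62.45 hours

Player j's private return per contributed unit is 6.5 × (j's share). Contributing is weakly dominant for j when that share is at least 1/6.5 = 0.1538, and contributing 0 is dominant otherwise.
Only Finn (9/48) clears that bar, contributing 55; the remaining 9 contribute 0. Total contributed: 55.
Zane keeps 55 and receives 6.5 × 55 × 1/48 = 7.45 from the shared-equipment pool, for a payoff of 62.45.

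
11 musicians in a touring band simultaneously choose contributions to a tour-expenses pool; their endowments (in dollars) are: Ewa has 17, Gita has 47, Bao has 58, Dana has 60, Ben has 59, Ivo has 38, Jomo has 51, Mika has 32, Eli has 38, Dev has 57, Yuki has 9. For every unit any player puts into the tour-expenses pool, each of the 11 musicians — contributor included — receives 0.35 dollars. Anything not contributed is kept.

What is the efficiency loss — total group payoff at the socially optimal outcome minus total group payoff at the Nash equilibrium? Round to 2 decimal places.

1328.10 dollars

The private return per contributed unit is 0.35 < 1 for everyone, so the Nash equilibrium is zero contribution and the group total is Σ E_j = 17 + 47 + 58 + 60 + 59 + 38 + 51 + 32 + 38 + 57 + 9 = 466.
Each contributed unit returns 3.850 to the group, so the social optimum is full contribution by everyone: group total = 3.850 × 466 = 1794.10.
Efficiency loss = (3.850 − 1) × 466 = 1328.10.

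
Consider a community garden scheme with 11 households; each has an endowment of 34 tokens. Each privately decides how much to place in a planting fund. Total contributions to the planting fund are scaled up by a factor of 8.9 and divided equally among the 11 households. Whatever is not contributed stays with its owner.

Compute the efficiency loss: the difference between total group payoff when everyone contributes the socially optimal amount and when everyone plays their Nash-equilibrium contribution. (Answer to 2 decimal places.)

2954.60 tokens

Each contributed unit returns 8.9/11 = 0.8091 to its contributor — below 1 — so contributing 0 is dominant for every player. At the Nash equilibrium everyone keeps their 34, and the group total is 11 × 34 = 374.
Each contributed unit returns 8.900 to the group as a whole (0.8091 to each of 11 players), which exceeds 1, so the social optimum is full contribution: group total = 8.900 × 374 = 3328.60.
Efficiency loss = 3328.60 − 374 = 2954.60.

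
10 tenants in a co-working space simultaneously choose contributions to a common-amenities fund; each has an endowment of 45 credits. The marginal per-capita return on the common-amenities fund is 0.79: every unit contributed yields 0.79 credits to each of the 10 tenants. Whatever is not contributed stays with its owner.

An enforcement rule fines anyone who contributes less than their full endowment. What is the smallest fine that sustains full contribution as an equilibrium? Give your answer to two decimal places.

Given the others contribute fully, the best deviation is to contribute 0 (any partial contribution still incurs the fine and gives up units whose private return 0.79 is below 1).
Deviating from 45 to 0 saves 45 credits but forfeits the deviator's share of the drop in the common-amenities fund: 0.79 × 45 = 35.55.
So the deviation gain is 45 − 35.55 = 9.45, and the fine must be at least 9.45 credits to wipe it out.

9.45 credits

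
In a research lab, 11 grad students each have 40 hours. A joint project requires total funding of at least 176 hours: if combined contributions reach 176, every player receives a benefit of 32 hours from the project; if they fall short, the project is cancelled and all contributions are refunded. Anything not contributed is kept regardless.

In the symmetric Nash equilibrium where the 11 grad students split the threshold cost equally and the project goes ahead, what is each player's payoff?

Equal share of the threshold: 176/11 = 16.
At this profile no one gains by cutting their contribution: any cut drops the total below 176, the project is cancelled, contributions are refunded, and the deviator ends with 40, which is less than 40 − 16 + 32 = 56. Contributing more than 16 just wastes the excess. So contributing exactly 16 is a best response.
Each player's payoff: 40 − 16 + 32 = 56.

56 hours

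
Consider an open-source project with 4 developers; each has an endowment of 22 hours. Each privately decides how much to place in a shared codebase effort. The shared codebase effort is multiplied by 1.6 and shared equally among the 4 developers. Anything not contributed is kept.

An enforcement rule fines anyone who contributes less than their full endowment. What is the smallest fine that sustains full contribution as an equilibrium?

Given the others contribute fully, the best deviation is to contribute 0 (any partial contribution still incurs the fine and gives up units whose private return 0.4000 is below 1).
Deviating from 22 to 0 saves 22 hours but forfeits the deviator's share of the drop in the shared codebase effort: 1.6/4 × 22 = 8.80.
So the deviation gain is 22 − 8.80 = 13.20, and the fine must be at least 13.20 hours to wipe it out.

13.20 hours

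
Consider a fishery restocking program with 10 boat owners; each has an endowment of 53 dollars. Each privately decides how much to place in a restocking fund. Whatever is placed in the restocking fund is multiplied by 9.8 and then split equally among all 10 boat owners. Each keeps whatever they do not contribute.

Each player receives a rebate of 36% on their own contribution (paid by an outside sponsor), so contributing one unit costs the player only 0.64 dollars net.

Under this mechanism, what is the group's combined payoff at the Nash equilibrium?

5384.80 dollars

With the mechanism, a contributed unit returns (9.8/10) / 0.64 = 1.5313 per unit of net cost to the contributor — now above 1 — so contributing fully is weakly dominant for every player.
So the Nash equilibrium is full contribution by all 10; the group earns 10 × (53 × 0.36 + 9.8 × 53) = 5384.80.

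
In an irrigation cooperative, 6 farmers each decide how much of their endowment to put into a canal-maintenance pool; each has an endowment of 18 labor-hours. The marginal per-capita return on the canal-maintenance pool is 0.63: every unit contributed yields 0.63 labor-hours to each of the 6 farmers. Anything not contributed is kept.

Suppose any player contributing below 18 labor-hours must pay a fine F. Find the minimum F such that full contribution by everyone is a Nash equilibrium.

Given the others contribute fully, the best deviation is to contribute 0 (any partial contribution still incurs the fine and gives up units whose private return 0.63 is below 1).
Deviating from 18 to 0 saves 18 labor-hours but forfeits the deviator's share of the drop in the canal-maintenance pool: 0.63 × 18 = 11.34.
So the deviation gain is 18 − 11.34 = 6.66, and the fine must be at least 6.66 labor-hours to wipe it out.

6.66 labor-hours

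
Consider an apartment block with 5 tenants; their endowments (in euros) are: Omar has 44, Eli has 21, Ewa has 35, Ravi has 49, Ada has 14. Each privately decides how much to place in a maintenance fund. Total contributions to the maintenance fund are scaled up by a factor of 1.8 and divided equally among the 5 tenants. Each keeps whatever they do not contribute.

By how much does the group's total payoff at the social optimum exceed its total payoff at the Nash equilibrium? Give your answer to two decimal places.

The private return per contributed unit is 1.8/5 = 0.3600 < 1 for every player regardless of endowment, so the Nash equilibrium is zero contribution and the group total is Σ E_j = 44 + 21 + 35 + 49 + 14 = 163.
Each contributed unit returns 1.800 to the group, so the social optimum is full contribution by everyone: group total = 1.800 × 163 = 293.40.
Efficiency loss = (1.800 − 1) × 163 = 130.40.

130.40 euros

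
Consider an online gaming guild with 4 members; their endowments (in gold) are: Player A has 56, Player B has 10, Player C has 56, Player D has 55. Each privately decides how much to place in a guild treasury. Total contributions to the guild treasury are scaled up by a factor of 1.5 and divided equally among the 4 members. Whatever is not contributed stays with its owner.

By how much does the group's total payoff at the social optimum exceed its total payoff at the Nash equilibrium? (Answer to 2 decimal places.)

The private return per contributed unit is 1.5/4 = 0.3750 < 1 for every player regardless of endowment, so the Nash equilibrium is zero contribution and the group total is Σ E_j = 56 + 10 + 56 + 55 = 177.
Each contributed unit returns 1.500 to the group, so the social optimum is full contribution by everyone: group total = 1.500 × 177 = 265.50.
Efficiency loss = (1.500 − 1) × 177 = 88.50.

88.50 gold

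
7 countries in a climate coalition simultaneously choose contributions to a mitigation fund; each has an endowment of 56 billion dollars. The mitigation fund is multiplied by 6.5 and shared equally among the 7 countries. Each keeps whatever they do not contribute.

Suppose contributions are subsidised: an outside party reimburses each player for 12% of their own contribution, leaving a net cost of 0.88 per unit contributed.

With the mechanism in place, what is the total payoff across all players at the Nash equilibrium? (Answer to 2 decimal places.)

Under the mechanism each unit contributed yields (6.5/7) / 0.88 = 1.0552 back to its contributor per unit of net cost, which exceeds 1, making full contribution the dominant choice for everyone.
At the Nash equilibrium everyone contributes 56. Group total payoff = 7 × (56 × 0.12 + 6.5 × 56) = 2595.04.

2595.04 billion dollars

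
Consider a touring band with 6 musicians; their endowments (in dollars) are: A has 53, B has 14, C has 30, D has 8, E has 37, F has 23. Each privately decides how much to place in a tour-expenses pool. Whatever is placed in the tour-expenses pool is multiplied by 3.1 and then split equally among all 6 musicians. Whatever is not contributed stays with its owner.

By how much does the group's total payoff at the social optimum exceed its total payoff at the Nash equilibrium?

346.50 dollars

The private return per contributed unit is 3.1/6 = 0.5167 < 1 for every player regardless of endowment, so the Nash equilibrium is zero contribution and the group total is Σ E_j = 53 + 14 + 30 + 8 + 37 + 23 = 165.
Each contributed unit returns 3.100 to the group, so the social optimum is full contribution by everyone: group total = 3.100 × 165 = 511.50.
Efficiency loss = (3.100 − 1) × 165 = 346.50.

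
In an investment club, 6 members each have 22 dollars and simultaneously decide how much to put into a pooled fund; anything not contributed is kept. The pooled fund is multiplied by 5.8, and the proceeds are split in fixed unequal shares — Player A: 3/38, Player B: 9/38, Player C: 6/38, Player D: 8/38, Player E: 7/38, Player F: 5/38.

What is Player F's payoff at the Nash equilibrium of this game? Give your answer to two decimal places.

72.37 dollars

For player j, contributing a unit is worthwhile iff 5.8 × (j's share) ≥ 1, i.e. iff j's share is at least 0.1724.
Player B, Player D and Player E are above the threshold, contributing 22 each; the remaining 3 contribute 0. Total contributed: 66.
Player F keeps 22 and receives 5.8 × 66 × 5/38 = 50.37 from the pooled fund, for a payoff of 72.37.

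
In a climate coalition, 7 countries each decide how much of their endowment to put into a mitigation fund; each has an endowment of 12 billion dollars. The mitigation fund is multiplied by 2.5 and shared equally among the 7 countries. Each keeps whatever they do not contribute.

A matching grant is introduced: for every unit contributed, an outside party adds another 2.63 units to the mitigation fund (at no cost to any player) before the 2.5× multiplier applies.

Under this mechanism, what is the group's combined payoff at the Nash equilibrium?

762.30 billion dollars

Under the mechanism each unit contributed yields 2.5 × 3.63 / 7 = 1.2964 back to its contributor per unit of net cost, which exceeds 1, making full contribution the dominant choice for everyone.
At the Nash equilibrium everyone contributes 12. Group total payoff = 2.5 × 3.63 × 84 = 762.30.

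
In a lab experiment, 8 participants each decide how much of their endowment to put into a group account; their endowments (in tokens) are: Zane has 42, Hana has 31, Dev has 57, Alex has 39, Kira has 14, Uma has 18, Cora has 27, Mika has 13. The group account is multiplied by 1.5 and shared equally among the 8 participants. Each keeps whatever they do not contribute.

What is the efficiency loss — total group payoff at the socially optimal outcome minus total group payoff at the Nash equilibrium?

The private return per contributed unit is 1.5/8 = 0.1875 < 1 for every player regardless of endowment, so the Nash equilibrium is zero contribution and the group total is Σ E_j = 42 + 31 + 57 + 39 + 14 + 18 + 27 + 13 = 241.
Each contributed unit returns 1.500 to the group, so the social optimum is full contribution by everyone: group total = 1.500 × 241 = 361.50.
Efficiency loss = (1.500 − 1) × 241 = 120.50.

120.50 tokens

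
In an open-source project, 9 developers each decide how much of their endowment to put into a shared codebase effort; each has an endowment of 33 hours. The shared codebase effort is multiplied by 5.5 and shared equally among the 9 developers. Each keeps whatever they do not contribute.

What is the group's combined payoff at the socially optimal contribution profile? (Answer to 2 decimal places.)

Each contributed unit returns 5.500 to the group as a whole (0.6111 to each of 9 players), which exceeds 1, so the social optimum is full contribution: group total = 5.500 × 297 = 1633.50.

1633.50 hours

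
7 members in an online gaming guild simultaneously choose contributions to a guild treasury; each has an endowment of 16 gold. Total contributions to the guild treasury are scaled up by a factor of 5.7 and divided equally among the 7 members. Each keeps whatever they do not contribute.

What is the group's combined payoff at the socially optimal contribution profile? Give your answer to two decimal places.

638.40 gold

Each contributed unit returns 5.700 to the group as a whole (0.8143 to each of 7 players), which exceeds 1, so the social optimum is full contribution: group total = 5.700 × 112 = 638.40.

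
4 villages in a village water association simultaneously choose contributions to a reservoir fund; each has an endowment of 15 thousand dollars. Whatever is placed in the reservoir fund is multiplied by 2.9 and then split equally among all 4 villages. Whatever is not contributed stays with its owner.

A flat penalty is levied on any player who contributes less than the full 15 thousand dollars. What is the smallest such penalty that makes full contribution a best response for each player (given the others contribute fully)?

Given the others contribute fully, the best deviation is to contribute 0 (any partial contribution still incurs the fine and gives up units whose private return 0.7250 is below 1).
Deviating from 15 to 0 saves 15 thousand dollars but forfeits the deviator's share of the drop in the reservoir fund: 2.9/4 × 15 = 10.87.
So the deviation gain is 15 − 10.87 = 4.13, and the fine must be at least 4.13 thousand dollars to wipe it out.

4.13 thousand dollars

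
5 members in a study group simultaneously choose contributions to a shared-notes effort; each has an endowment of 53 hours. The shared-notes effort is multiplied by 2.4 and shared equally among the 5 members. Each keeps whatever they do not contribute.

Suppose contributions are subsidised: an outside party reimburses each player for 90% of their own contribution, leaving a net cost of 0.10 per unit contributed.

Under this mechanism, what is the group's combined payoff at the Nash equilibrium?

The effective private return per unit is now (2.4/5) / 0.10 = 4.8000 > 1, so every player's dominant strategy flips to full contribution.
At the Nash equilibrium everyone contributes 53. Group total payoff = 5 × (53 × 0.90 + 2.4 × 53) = 874.50.

874.50 hours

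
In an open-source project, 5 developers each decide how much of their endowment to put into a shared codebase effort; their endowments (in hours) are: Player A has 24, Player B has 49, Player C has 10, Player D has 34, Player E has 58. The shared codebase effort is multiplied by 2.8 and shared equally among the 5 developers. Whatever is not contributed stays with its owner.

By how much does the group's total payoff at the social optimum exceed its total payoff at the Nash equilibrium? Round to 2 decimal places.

315.00 hours

The private return per contributed unit is 2.8/5 = 0.5600 < 1 for every player regardless of endowment, so the Nash equilibrium is zero contribution and the group total is Σ E_j = 24 + 49 + 10 + 34 + 58 = 175.
Each contributed unit returns 2.800 to the group, so the social optimum is full contribution by everyone: group total = 2.800 × 175 = 490.00.
Efficiency loss = (2.800 − 1) × 175 = 315.00.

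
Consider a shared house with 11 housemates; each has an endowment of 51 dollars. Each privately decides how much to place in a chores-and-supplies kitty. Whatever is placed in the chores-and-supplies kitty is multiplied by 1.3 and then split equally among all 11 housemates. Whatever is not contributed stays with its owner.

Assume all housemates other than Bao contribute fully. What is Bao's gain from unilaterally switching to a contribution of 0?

Switching from a contribution of 51 to 0 lets Bao keep an extra 51 dollars, but lowers the chores-and-supplies kitty by 51, which costs Bao their own share of that drop: 1.3/11 × 51 = 6.03.
Net gain = 51 − 6.03 = 44.97. The private return per contributed unit (0.1182) is below 1, so free-riding is indeed the best response regardless of what the others do.

44.97 dollars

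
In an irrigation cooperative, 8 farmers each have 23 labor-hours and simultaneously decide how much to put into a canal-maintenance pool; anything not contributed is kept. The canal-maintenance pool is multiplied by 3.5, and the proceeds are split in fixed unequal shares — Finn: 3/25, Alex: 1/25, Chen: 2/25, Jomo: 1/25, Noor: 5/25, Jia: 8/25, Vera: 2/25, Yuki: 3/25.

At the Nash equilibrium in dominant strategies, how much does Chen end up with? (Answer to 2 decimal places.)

Each unit j contributes comes back to j as 3.5 × (j's share), so j prefers to contribute only if that share exceeds 1/3.5 = 0.2857; otherwise keeping the unit dominates.
The only share above 0.2857 is Jia's 8/25, contributing 23; the remaining 7 contribute 0. Total contributed: 23.
Chen keeps 23 and receives 3.5 × 23 × 2/25 = 6.44 from the canal-maintenance pool, for a payoff of 29.44.

29.44 labor-hours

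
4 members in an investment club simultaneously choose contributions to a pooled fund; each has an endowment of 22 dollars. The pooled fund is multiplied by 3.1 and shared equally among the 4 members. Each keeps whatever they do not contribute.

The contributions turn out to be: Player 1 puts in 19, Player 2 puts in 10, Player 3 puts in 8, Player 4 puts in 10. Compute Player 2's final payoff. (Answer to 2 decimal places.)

Total contributed: 19 + 10 + 8 + 10 = 47.
Each receives 3.1 × 47 / 4 = 36.43 from the pooled fund.
Player 2 keeps 22 − 10 = 12, so Player 2's payoff is 12 + 36.43 = 48.43.

48.43 dollars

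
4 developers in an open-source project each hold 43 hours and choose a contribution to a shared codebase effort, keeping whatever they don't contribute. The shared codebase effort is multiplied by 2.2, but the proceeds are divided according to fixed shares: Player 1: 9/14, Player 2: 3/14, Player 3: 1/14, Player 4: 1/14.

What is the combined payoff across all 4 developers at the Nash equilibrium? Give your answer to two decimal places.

A player with share s gets back 2.2·s per unit contributed, so full contribution is dominant for anyone with s > 1/2.2 = 0.4545 and zero contribution is dominant for anyone below.
Only Player 1 (9/14) clears that bar, contributing 43; the remaining 3 contribute 0. Total contributed: 43.
The shared codebase effort pays out 2.2 × 43 = 94.60 in total (split across the unequal shares, but the aggregate is all that matters for the group sum).
The 3 free-riders keep 43 each, adding 129. Group total = 129 + 94.60 = 223.60.

223.60 hours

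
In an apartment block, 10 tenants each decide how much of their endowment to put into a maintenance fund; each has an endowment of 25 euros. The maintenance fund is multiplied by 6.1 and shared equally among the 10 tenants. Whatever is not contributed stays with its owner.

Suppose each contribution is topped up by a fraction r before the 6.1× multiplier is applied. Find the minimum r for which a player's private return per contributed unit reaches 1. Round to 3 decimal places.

With matching at rate r, one contributed unit becomes (1 + r) in the maintenance fund and returns 6.1 × (1 + r) / 10 to the contributor.
Setting this equal to 1: 1 + r = 10/6.1 = 1.6393.
So the minimum matching rate is r = 1.6393 − 1 = 0.639.

0.639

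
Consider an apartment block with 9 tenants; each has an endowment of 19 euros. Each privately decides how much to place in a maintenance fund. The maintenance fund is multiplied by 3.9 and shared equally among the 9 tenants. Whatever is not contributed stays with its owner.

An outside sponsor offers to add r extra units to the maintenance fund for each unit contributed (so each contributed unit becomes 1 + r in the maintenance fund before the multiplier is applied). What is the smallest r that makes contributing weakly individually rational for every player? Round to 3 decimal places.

1.308

With matching at rate r, one contributed unit becomes (1 + r) in the maintenance fund and returns 3.9 × (1 + r) / 9 to the contributor.
Setting this equal to 1: 1 + r = 9/3.9 = 2.3077.
So the minimum matching rate is r = 2.3077 − 1 = 1.308.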